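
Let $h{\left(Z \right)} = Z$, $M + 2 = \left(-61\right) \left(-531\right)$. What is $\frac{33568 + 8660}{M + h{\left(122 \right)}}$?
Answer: $\frac{14076}{10837} \approx 1.2989$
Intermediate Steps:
$M = 32389$ ($M = -2 - -32391 = -2 + 32391 = 32389$)
$\frac{33568 + 8660}{M + h{\left(122 \right)}} = \frac{33568 + 8660}{32389 + 122} = \frac{42228}{32511} = 42228 \cdot \frac{1}{32511} = \frac{14076}{10837}$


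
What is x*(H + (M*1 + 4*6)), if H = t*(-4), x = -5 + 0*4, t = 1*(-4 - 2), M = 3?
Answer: -255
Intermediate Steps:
t = -6 (t = 1*(-6) = -6)
x = -5 (x = -5 + 0 = -5)
H = 24 (H = -6*(-4) = 24)
x*(H + (M*1 + 4*6)) = -5*(24 + (3*1 + 4*6)) = -5*(24 + (3 + 24)) = -5*(24 + 27) = -5*51 = -255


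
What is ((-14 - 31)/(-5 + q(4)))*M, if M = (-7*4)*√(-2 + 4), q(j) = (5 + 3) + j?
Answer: 180*√2 ≈ 254.56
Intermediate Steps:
q(j) = 8 + j
M = -28*√2 ≈ -39.598
((-14 - 31)/(-5 + q(4)))*M = ((-14 - 31)/(-5 + (8 + 4)))*(-28*√2) = (-45/(-5 + 12))*(-28*√2) = (-45/7)*(-28*√2) = (-45*⅐)*(-28*√2) = -(-180)*√2 = 180*√2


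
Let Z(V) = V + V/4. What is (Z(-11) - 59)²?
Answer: 84681/16 ≈ 5292.6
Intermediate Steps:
Z(V) = 5*V/4 (Z(V) = V + V*(¼) = V + V/4 = 5*V/4)
(Z(-11) - 59)² = ((5/4)*(-11) - 59)² = (-55/4 - 59)² = (-291/4)² = 84681/16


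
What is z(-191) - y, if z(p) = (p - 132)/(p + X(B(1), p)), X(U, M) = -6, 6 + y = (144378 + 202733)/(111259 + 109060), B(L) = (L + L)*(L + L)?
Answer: 263199228/43402843 ≈ 6.0641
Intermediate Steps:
B(L) = 4*L² (B(L) = (2*L)*(2*L) = 4*L²)
y = -974803/220319 (y = -6 + (144378 + 202733)/(111259 + 109060) = -6 + 347111/220319 = -974803/220319 ≈ -4.4245)
z(p) = (-132 + p)/(-6 + p) (z(p) = (p - 132)/(p - 6) = (-132 + p)/(-6 + p))
z(-191) - y = (-132 - 191)/(-6 - 191) - 1*(-974803/220319) = -323/(-197) + 974803/220319 = -1/197*(-323) + 974803/220319 = 323/197 + 974803/220319 = 263199228/43402843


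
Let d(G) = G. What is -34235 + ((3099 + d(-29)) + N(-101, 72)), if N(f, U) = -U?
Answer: -31237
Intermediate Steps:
-34235 + ((3099 + d(-29)) + N(-101, 72)) = -34235 + ((3099 - 29) - 1*72) = -34235 + (3070 - 72) = -34235 + 2998 = -31237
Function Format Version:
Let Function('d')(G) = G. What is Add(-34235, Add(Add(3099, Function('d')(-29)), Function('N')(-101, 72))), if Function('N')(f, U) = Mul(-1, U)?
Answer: -31237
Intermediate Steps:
Add(-34235, Add(Add(3099, Function('d')(-29)), Function('N')(-101, 72))) = Add(-34235, Add(Add(3099, -29), Mul(-1, 72))) = Add(-34235, Add(3070, -72)) = Add(-34235, 2998) = -31237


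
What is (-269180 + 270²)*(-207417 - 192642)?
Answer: 78523580520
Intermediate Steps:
(-269180 + 270²)*(-207417 - 192642) = (-269180 + 72900)*(-400059) = -196280*(-400059) = 78523580520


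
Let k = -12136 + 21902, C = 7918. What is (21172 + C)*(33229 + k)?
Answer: 1250724550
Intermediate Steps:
k = 9766
(21172 + C)*(33229 + k) = (21172 + 7918)*(33229 + 9766) = 29090*42995 = 1250724550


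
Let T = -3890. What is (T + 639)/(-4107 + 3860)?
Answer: 3251/247 ≈ 13.162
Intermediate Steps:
(T + 639)/(-4107 + 3860) = (-3890 + 639)/(-4107 + 3860) = -3251/(-247) = -3251*(-1/247) = 3251/247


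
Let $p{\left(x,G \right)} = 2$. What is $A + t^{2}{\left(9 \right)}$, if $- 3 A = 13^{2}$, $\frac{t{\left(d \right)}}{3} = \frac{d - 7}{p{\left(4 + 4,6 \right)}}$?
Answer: $- \frac{142}{3} \approx -47.333$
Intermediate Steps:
$t{\left(d \right)} = - \frac{21}{2} + \frac{3 d}{2}$ ($t{\left(d \right)} = 3 \frac{d - 7}{2} = 3 \left(d - 7\right) \frac{1}{2} = 3 \left(-7 + d\right) \frac{1}{2} = 3 \left(- \frac{7}{2} + \frac{d}{2}\right) = - \frac{21}{2} + \frac{3 d}{2}$)
$A = - \frac{169}{3}$ ($A = - \frac{13^{2}}{3} = \left(- \frac{1}{3}\right) 169 = - \frac{169}{3} \approx -56.333$)
$A + t^{2}{\left(9 \right)} = - \frac{169}{3} + \left(- \frac{21}{2} + \frac{3}{2} \cdot 9\right)^{2} = - \frac{169}{3} + \left(- \frac{21}{2} + \frac{27}{2}\right)^{2} = - \frac{169}{3} + 3^{2} = - \frac{169}{3} + 9 = - \frac{142}{3}$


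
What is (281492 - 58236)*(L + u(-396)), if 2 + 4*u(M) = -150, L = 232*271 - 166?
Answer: 13991007008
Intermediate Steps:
L = 62706 (L = 62872 - 166 = 62706)
u(M) = -38 (u(M) = -½ + (¼)*(-150) = -½ - 75/2 = -38)
(281492 - 58236)*(L + u(-396)) = (281492 - 58236)*(62706 - 38) = 223256*62668 = 13991007008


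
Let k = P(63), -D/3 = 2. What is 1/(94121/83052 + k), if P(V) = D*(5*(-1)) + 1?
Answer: 83052/2668733 ≈ 0.031120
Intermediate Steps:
D = -6 (D = -3*2 = -6)
P(V) = 31 (P(V) = -30*(-1) + 1 = -6*(-5) + 1 = 30 + 1 = 31)
k = 31
1/(94121/83052 + k) = 1/(94121/83052 + 31) = 1/(2668733/83052) = 83052/2668733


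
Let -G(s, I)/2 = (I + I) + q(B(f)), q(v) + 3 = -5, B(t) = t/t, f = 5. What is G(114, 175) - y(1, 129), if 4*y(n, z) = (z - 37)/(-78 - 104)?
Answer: -124465/182 ≈ -683.87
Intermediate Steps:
B(t) = 1
q(v) = -8 (q(v) = -3 - 5 = -8)
G(s, I) = 16 - 4*I (G(s, I) = -2*((I + I) - 8) = -2*(2*I - 8) = -2*(-8 + 2*I) = 16 - 4*I)
y(n, z) = 37/728 - z/728 (y(n, z) = ((z - 37)/(-78 - 104))/4 = ((-37 + z)/(-182))/4 = ((-37 + z)*(-1/182))/4 = (37/182 - z/182)/4 = 37/728 - z/728)
G(114, 175) - y(1, 129) = (16 - 4*175) - (37/728 - 1/728*129) = (16 - 700) - (37/728 - 129/728) = -684 - 1*(-23/182) = -684 + 23/182 = -124465/182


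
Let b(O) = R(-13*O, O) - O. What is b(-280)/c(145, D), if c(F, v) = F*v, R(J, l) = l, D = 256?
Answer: 0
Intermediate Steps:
b(O) = 0 (b(O) = O - O = 0)
b(-280)/c(145, D) = 0/((145*256)) = 0/37120 = 0*(1/37120) = 0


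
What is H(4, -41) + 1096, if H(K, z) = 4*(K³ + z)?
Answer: 1188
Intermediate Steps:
H(K, z) = 4*z + 4*K³ (H(K, z) = 4*(z + K³) = 4*z + 4*K³)
H(4, -41) + 1096 = (4*(-41) + 4*4³) + 1096 = (-164 + 4*64) + 1096 = (-164 + 256) + 1096 = 92 + 1096 = 1188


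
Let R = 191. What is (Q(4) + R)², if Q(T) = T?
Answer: 38025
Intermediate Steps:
(Q(4) + R)² = (4 + 191)² = 195² = 38025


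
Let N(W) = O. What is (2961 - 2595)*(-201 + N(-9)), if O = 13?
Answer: -68808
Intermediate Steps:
N(W) = 13
(2961 - 2595)*(-201 + N(-9)) = (2961 - 2595)*(-201 + 13) = 366*(-188) = -68808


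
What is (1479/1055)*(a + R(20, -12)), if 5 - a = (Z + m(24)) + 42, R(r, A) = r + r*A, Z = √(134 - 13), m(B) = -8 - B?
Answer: -349044/1055 ≈ -330.85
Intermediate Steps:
Z = 11 (Z = √121 = 11)
R(r, A) = r + A*r
a = -16 (a = 5 - ((11 + (-8 - 1*24)) + 42) = 5 - ((11 + (-8 - 24)) + 42) = 5 - ((11 - 32) + 42) = 5 - (-21 + 42) = 5 - 1*21 = 5 - 21 = -16)
(1479/1055)*(a + R(20, -12)) = (1479/1055)*(-16 + 20*(1 - 12)) = (1479*(1/1055))*(-16 + 20*(-11)) = 1479*(-16 - 220)/1055 = (1479/1055)*(-236) = -349044/1055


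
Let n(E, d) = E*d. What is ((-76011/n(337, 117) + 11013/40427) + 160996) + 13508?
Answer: 7132206955208/40871697 ≈ 1.7450e+5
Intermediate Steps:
((-76011/n(337, 117) + 11013/40427) + 160996) + 13508 = ((-76011/(337*117) + 11013/40427) + 160996) + 13508 = ((-76011/39429 + 11013*(1/40427)) + 160996) + 13508 = ((-76011*1/39429 + 11013/40427) + 160996) + 13508 = ((-1949/1011 + 11013/40427) + 160996) + 13508 = (-67658080/40871697 + 160996) + 13508 = 6580112072132/40871697 + 13508 = 7132206955208/40871697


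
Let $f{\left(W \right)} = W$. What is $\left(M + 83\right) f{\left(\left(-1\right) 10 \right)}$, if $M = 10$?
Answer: $-930$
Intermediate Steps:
$\left(M + 83\right) f{\left(\left(-1\right) 10 \right)} = \left(10 + 83\right) \left(\left(-1\right) 10\right) = 93 \left(-10\right) = -930$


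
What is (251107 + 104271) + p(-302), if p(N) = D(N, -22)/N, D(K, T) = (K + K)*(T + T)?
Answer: 355290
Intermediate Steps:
D(K, T) = 4*K*T (D(K, T) = (2*K)*(2*T) = 4*K*T)
p(N) = -88 (p(N) = (4*N*(-22))/N = (-88*N)/N = -88)
(251107 + 104271) + p(-302) = (251107 + 104271) - 88 = 355378 - 88 = 355290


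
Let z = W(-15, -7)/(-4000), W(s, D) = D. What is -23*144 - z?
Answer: -13248007/4000 ≈ -3312.0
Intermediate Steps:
z = 7/4000 (z = -7/(-4000) = -7*(-1/4000) = 7/4000 ≈ 0.0017500)
-23*144 - z = -23*144 - 1*7/4000 = -1*3312 - 7/4000 = -3312 - 7/4000 = -13248007/4000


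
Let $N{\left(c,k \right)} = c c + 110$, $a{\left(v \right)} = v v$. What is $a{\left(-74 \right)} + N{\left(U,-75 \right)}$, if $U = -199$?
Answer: $45187$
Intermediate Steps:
$a{\left(v \right)} = v^{2}$
$N{\left(c,k \right)} = 110 + c^{2}$ ($N{\left(c,k \right)} = c^{2} + 110 = 110 + c^{2}$)
$a{\left(-74 \right)} + N{\left(U,-75 \right)} = \left(-74\right)^{2} + \left(110 + \left(-199\right)^{2}\right) = 5476 + \left(110 + 39601\right) = 5476 + 39711 = 45187$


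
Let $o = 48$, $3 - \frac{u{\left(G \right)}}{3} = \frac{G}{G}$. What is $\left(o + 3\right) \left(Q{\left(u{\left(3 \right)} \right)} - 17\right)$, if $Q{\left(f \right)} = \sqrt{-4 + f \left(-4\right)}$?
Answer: $-867 + 102 i \sqrt{7} \approx -867.0 + 269.87 i$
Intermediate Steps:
$u{\left(G \right)} = 6$ ($u{\left(G \right)} = 9 - 3 \frac{G}{G} = 9 - 3 = 6$)
$Q{\left(f \right)} = \sqrt{-4 - 4 f}$
$\left(o + 3\right) \left(Q{\left(u{\left(3 \right)} \right)} - 17\right) = \left(48 + 3\right) \left(2 \sqrt{-1 - 6} - 17\right) = 51 \left(2 \sqrt{-1 - 6} - 17\right) = 51 \left(2 \sqrt{-7} - 17\right) = 51 \left(2 i \sqrt{7} - 17\right) = 51 \left(-17 + 2 i \sqrt{7}\right) = -867 + 102 i \sqrt{7}$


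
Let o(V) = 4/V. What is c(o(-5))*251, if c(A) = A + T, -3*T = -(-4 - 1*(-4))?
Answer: -1004/5 ≈ -200.80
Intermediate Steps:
T = 0 (T = -(-1)*(-4 - 1*(-4))/3 = -(-1)*(-4 + 4)/3 = -(-1)*0/3 = -⅓*0 = 0)
c(A) = A (c(A) = A + 0 = A)
c(o(-5))*251 = (4/(-5))*251 = (4*(-⅕))*251 = -⅘*251 = -1004/5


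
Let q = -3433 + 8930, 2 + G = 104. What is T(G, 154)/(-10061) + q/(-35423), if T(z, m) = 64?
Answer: -57572389/356390803 ≈ -0.16154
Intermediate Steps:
G = 102 (G = -2 + 104 = 102)
q = 5497
T(G, 154)/(-10061) + q/(-35423) = 64/(-10061) + 5497/(-35423) = 64*(-1/10061) + 5497*(-1/35423) = -64/10061 - 5497/35423 = -57572389/356390803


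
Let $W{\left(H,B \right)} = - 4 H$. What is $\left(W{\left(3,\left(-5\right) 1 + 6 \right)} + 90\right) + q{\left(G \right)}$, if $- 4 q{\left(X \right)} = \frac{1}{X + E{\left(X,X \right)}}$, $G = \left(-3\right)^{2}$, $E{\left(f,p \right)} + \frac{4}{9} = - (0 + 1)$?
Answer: $\frac{21207}{272} \approx 77.967$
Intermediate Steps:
$E{\left(f,p \right)} = - \frac{13}{9}$ ($E{\left(f,p \right)} = - \frac{4}{9} - \left(0 + 1\right) = - \frac{4}{9} - 1 = - \frac{13}{9}$)
$G = 9$
$q{\left(X \right)} = - \frac{1}{4 \left(- \frac{13}{9} + X\right)}$ ($q{\left(X \right)} = - \frac{1}{4 \left(X - \frac{13}{9}\right)} = - \frac{1}{4 \left(- \frac{13}{9} + X\right)}$)
$\left(W{\left(3,\left(-5\right) 1 + 6 \right)} + 90\right) + q{\left(G \right)} = \left(\left(-4\right) 3 + 90\right) - \frac{9}{-52 + 36 \cdot 9} = \left(-12 + 90\right) - \frac{9}{-52 + 324} = 78 - \frac{9}{272} = \frac{21207}{272}$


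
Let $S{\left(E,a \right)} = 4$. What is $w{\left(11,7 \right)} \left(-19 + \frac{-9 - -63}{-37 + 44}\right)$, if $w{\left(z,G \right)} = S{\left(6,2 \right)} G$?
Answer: $-316$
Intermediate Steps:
$w{\left(z,G \right)} = 4 G$
$w{\left(11,7 \right)} \left(-19 + \frac{-9 - -63}{-37 + 44}\right) = 4 \cdot 7 \left(-19 + \frac{-9 - -63}{-37 + 44}\right) = 28 \left(-19 + \frac{-9 + 63}{7}\right) = 28 \left(-19 + 54 \cdot \frac{1}{7}\right) = 28 \left(-19 + \frac{54}{7}\right) = 28 \left(- \frac{79}{7}\right) = -316$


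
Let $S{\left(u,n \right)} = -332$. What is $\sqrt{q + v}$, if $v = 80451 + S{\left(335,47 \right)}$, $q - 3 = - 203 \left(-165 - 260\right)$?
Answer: $\sqrt{166397} \approx 407.92$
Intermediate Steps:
$q = 86278$ ($q = 3 - 203 \left(-165 - 260\right) = 3 - -86275 = 3 + 86275 = 86278$)
$v = 80119$ ($v = 80451 - 332 = 80119$)
$\sqrt{q + v} = \sqrt{86278 + 80119} = \sqrt{166397}$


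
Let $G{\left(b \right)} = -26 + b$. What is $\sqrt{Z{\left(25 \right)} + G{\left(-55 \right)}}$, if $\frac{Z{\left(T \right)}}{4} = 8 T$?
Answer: $\sqrt{719} \approx 26.814$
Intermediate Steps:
$Z{\left(T \right)} = 32 T$ ($Z{\left(T \right)} = 4 \cdot 8 T = 32 T$)
$\sqrt{Z{\left(25 \right)} + G{\left(-55 \right)}} = \sqrt{32 \cdot 25 - 81} = \sqrt{800 - 81} = \sqrt{719}$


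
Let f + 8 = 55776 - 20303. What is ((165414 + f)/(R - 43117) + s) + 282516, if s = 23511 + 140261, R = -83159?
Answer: 56355262609/126276 ≈ 4.4629e+5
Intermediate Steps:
f = 35465 (f = -8 + (55776 - 20303) = -8 + 35473 = 35465)
s = 163772
((165414 + f)/(R - 43117) + s) + 282516 = ((165414 + 35465)/(-83159 - 43117) + 163772) + 282516 = (200879/(-126276) + 163772) + 282516 = (200879*(-1/126276) + 163772) + 282516 = (-200879/126276 + 163772) + 282516 = 20680272193/126276 + 282516 = 56355262609/126276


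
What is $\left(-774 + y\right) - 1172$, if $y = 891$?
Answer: $-1055$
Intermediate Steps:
$\left(-774 + y\right) - 1172 = \left(-774 + 891\right) - 1172 = 117 - 1172 = -1055$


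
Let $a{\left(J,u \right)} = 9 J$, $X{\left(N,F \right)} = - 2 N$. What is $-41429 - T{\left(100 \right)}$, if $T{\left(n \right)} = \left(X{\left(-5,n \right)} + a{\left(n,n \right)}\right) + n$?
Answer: $-42439$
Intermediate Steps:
$T{\left(n \right)} = 10 + 10 n$ ($T{\left(n \right)} = \left(\left(-2\right) \left(-5\right) + 9 n\right) + n = \left(10 + 9 n\right) + n = 10 + 10 n$)
$-41429 - T{\left(100 \right)} = -41429 - \left(10 + 10 \cdot 100\right) = -41429 - \left(10 + 1000\right) = -41429 - 1010 = -42439$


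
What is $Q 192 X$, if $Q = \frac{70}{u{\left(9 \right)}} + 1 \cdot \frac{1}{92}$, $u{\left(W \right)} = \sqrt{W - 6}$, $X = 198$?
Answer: $\frac{9504}{23} + 887040 \sqrt{3} \approx 1.5368 \cdot 10^{6}$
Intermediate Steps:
$u{\left(W \right)} = \sqrt{-6 + W}$
$Q = \frac{1}{92} + \frac{70 \sqrt{3}}{3}$ ($Q = \frac{70}{\sqrt{-6 + 9}} + 1 \cdot \frac{1}{92} = \frac{70}{\sqrt{3}} + 1 \cdot \frac{1}{92} = 70 \frac{\sqrt{3}}{3} + \frac{1}{92} = \frac{70 \sqrt{3}}{3} + \frac{1}{92} = \frac{1}{92} + \frac{70 \sqrt{3}}{3} \approx 40.425$)
$Q 192 X = \left(\frac{1}{92} + \frac{70 \sqrt{3}}{3}\right) 192 \cdot 198 = \left(\frac{48}{23} + 4480 \sqrt{3}\right) 198 = \frac{9504}{23} + 887040 \sqrt{3}$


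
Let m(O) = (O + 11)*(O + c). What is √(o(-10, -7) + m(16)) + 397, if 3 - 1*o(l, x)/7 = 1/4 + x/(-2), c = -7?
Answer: 397 + √951/2 ≈ 412.42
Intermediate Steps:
o(l, x) = 77/4 + 7*x/2 (o(l, x) = 21 - 7*(1/4 + x/(-2)) = 21 - 7*(1*(¼) + x*(-½)) = 21 - 7*(¼ - x/2) = 21 + (-7/4 + 7*x/2) = 77/4 + 7*x/2)
m(O) = (-7 + O)*(11 + O) (m(O) = (O + 11)*(O - 7) = (11 + O)*(-7 + O) = (-7 + O)*(11 + O))
√(o(-10, -7) + m(16)) + 397 = √((77/4 + (7/2)*(-7)) + (-77 + 16² + 4*16)) + 397 = √((77/4 - 49/2) + (-77 + 256 + 64)) + 397 = √(-21/4 + 243) + 397 = √(951/4) + 397 = √951/2 + 397 = 397 + √951/2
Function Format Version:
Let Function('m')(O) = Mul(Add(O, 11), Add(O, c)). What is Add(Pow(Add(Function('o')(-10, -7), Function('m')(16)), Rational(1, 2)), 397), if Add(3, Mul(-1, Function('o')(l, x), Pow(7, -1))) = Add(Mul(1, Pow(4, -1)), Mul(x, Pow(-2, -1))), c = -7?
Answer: Add(397, Mul(Rational(1, 2), Pow(951, Rational(1, 2)))) ≈ 412.42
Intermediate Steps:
Function('o')(l, x) = Add(Rational(77, 4), Mul(Rational(7, 2), x)) (Function('o')(l, x) = Add(21, Mul(-7, Add(Mul(1, Pow(4, -1)), Mul(x, Pow(-2, -1))))) = Add(21, Mul(-7, Add(Mul(1, Rational(1, 4)), Mul(x, Rational(-1, 2))))) = Add(21, Mul(-7, Add(Rational(1, 4), Mul(Rational(-1, 2), x)))) = Add(21, Add(Rational(-7, 4), Mul(Rational(7, 2), x))) = Add(Rational(77, 4), Mul(Rational(7, 2), x)))
Function('m')(O) = Mul(Add(-7, O), Add(11, O)) (Function('m')(O) = Mul(Add(O, 11), Add(O, -7)) = Mul(Add(11, O), Add(-7, O)) = Mul(Add(-7, O), Add(11, O)))
Add(Pow(Add(Function('o')(-10, -7), Function('m')(16)), Rational(1, 2)), 397) = Add(Pow(Add(Add(Rational(77, 4), Mul(Rational(7, 2), -7)), Add(-77, Pow(16, 2), Mul(4, 16))), Rational(1, 2)), 397) = Add(Pow(Add(Add(Rational(77, 4), Rational(-49, 2)), Add(-77, 256, 64)), Rational(1, 2)), 397) = Add(Pow(Add(Rational(-21, 4), 243), Rational(1, 2)), 397) = Add(Pow(Rational(951, 4), Rational(1, 2)), 397) = Add(Mul(Rational(1, 2), Pow(951, Rational(1, 2))), 397) = Add(397, Mul(Rational(1, 2), Pow(951, Rational(1, 2))))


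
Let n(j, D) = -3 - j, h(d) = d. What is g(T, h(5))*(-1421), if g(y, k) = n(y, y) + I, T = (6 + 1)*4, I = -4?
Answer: 49735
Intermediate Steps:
T = 28 (T = 7*4 = 28)
g(y, k) = -7 - y (g(y, k) = (-3 - y) - 4 = -7 - y)
g(T, h(5))*(-1421) = (-7 - 1*28)*(-1421) = (-7 - 28)*(-1421) = -35*(-1421) = 49735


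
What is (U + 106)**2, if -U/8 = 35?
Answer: 30276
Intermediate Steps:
U = -280 (U = -8*35 = -280)
(U + 106)**2 = (-280 + 106)**2 = (-174)**2 = 30276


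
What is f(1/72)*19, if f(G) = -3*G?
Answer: -19/24 ≈ -0.79167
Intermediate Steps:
f(1/72)*19 = -3/72*19 = -3*1/72*19 = -1/24*19 = -19/24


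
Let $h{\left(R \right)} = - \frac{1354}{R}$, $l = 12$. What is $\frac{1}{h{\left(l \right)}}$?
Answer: $- \frac{6}{677} \approx -0.0088626$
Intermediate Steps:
$\frac{1}{h{\left(l \right)}} = \frac{1}{\left(-1354\right) \frac{1}{12}} = \frac{1}{- \frac{677}{6}} = - \frac{6}{677}$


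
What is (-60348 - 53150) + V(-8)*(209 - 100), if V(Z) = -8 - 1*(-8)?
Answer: -113498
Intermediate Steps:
V(Z) = 0 (V(Z) = -8 + 8 = 0)
(-60348 - 53150) + V(-8)*(209 - 100) = (-60348 - 53150) + 0*(209 - 100) = -113498 + 0*109 = -113498 + 0 = -113498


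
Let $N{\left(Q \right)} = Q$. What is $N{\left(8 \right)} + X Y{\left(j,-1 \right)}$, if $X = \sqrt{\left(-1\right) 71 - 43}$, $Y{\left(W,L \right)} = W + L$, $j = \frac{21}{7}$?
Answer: $8 + 2 i \sqrt{114} \approx 8.0 + 21.354 i$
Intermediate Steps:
$j = 3$ ($j = 21 \cdot \frac{1}{7} = 3$)
$Y{\left(W,L \right)} = L + W$
$X = i \sqrt{114}$ ($X = \sqrt{-71 - 43} = \sqrt{-114} = i \sqrt{114} \approx 10.677 i$)
$N{\left(8 \right)} + X Y{\left(j,-1 \right)} = 8 + i \sqrt{114} \left(-1 + 3\right) = 8 + i \sqrt{114} \cdot 2 = 8 + 2 i \sqrt{114}$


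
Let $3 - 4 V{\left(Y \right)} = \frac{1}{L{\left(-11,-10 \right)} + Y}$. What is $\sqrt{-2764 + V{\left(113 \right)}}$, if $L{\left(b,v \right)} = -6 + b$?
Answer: $\frac{i \sqrt{6366534}}{48} \approx 52.567 i$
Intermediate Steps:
$V{\left(Y \right)} = \frac{3}{4} - \frac{1}{4 \left(-17 + Y\right)}$ ($V{\left(Y \right)} = \frac{3}{4} - \frac{1}{4 \left(\left(-6 - 11\right) + Y\right)} = \frac{3}{4} - \frac{1}{4 \left(-17 + Y\right)}$)
$\sqrt{-2764 + V{\left(113 \right)}} = \sqrt{-2764 + \frac{-52 + 3 \cdot 113}{4 \left(-17 + 113\right)}} = \sqrt{-2764 + \frac{-52 + 339}{4 \cdot 96}} = \sqrt{-2764 + \frac{1}{4} \cdot \frac{1}{96} \cdot 287} = \sqrt{-2764 + \frac{287}{384}} = \sqrt{- \frac{1061089}{384}} = \frac{i \sqrt{6366534}}{48}$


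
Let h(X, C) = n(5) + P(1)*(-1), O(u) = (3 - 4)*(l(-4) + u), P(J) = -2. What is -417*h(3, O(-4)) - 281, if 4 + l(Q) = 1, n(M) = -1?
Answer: -698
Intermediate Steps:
l(Q) = -3 (l(Q) = -4 + 1 = -3)
O(u) = 3 - u (O(u) = (3 - 4)*(-3 + u) = -(-3 + u) = 3 - u)
h(X, C) = 1 (h(X, C) = -1 - 2*(-1) = -1 + 2 = 1)
-417*h(3, O(-4)) - 281 = -417*1 - 281 = -417 - 281 = -698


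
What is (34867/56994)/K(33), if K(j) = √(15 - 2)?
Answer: 4981*√13/105846 ≈ 0.16967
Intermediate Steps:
K(j) = √13
(34867/56994)/K(33) = (34867/56994)/(√13) = (34867*(1/56994))*(√13/13) = 4981*(√13/13)/8142 = 4981*√13/105846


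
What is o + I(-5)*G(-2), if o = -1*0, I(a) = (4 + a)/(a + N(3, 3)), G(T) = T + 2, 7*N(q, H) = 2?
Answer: 0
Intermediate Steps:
N(q, H) = 2/7 (N(q, H) = (⅐)*2 = 2/7)
G(T) = 2 + T
I(a) = (4 + a)/(2/7 + a) (I(a) = (4 + a)/(a + 2/7) = (4 + a)/(2/7 + a))
o = 0
o + I(-5)*G(-2) = 0 + (7*(4 - 5)/(2 + 7*(-5)))*(2 - 2) = 0 + (7*(-1)/(2 - 35))*0 = 0 + (7*(-1)/(-33))*0 = 0 + (7*(-1/33)*(-1))*0 = 0 + (7/33)*0 = 0 + 0 = 0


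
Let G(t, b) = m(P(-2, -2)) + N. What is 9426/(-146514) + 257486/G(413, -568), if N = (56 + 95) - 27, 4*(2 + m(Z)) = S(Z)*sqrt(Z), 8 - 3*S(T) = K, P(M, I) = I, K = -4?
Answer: 383528895721/181750617 - 128743*I*sqrt(2)/7443 ≈ 2110.2 - 24.462*I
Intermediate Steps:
S(T) = 4 (S(T) = 8/3 - 1/3*(-4) = 8/3 + 4/3 = 4)
m(Z) = -2 + sqrt(Z) (m(Z) = -2 + (4*sqrt(Z))/4 = -2 + sqrt(Z))
N = 124 (N = 151 - 27 = 124)
G(t, b) = 122 + I*sqrt(2) (G(t, b) = (-2 + sqrt(-2)) + 124 = (-2 + I*sqrt(2)) + 124 = 122 + I*sqrt(2))
9426/(-146514) + 257486/G(413, -568) = 9426/(-146514) + 257486/(122 + I*sqrt(2)) = 9426*(-1/146514) + 257486/(122 + I*sqrt(2)) = -1571/24419 + 257486/(122 + I*sqrt(2))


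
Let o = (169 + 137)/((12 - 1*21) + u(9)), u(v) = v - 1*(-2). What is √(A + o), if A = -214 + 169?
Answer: 6*√3 ≈ 10.392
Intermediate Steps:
u(v) = 2 + v (u(v) = v + 2 = 2 + v)
A = -45
o = 153 (o = (169 + 137)/((12 - 1*21) + (2 + 9)) = 306/((12 - 21) + 11) = 306/(-9 + 11) = 306/2 = 306*(½) = 153)
√(A + o) = √(-45 + 153) = √108 = 6*√3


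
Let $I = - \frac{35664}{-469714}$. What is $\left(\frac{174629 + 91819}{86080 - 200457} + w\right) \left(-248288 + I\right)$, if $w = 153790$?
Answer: $- \frac{146528224064573087984}{3837462727} \approx -3.8184 \cdot 10^{10}$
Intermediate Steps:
$I = \frac{17832}{234857}$ ($I = \left(-35664\right) \left(- \frac{1}{469714}\right) = \frac{17832}{234857} \approx 0.075927$)
$\left(\frac{174629 + 91819}{86080 - 200457} + w\right) \left(-248288 + I\right) = \left(\frac{174629 + 91819}{86080 - 200457} + 153790\right) \left(-248288 + \frac{17832}{234857}\right) = \left(\frac{266448}{-114377} + 153790\right) \left(- \frac{58312156984}{234857}\right) = \left(266448 \left(- \frac{1}{114377}\right) + 153790\right) \left(- \frac{58312156984}{234857}\right) = \left(- \frac{266448}{114377} + 153790\right) \left(- \frac{58312156984}{234857}\right) = \frac{17589772382}{114377} \left(- \frac{58312156984}{234857}\right) = - \frac{146528224064573087984}{3837462727}$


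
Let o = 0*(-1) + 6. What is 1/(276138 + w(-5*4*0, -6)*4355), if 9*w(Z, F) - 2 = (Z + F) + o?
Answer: 9/2493952 ≈ 3.6087e-6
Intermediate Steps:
o = 6 (o = 0 + 6 = 6)
w(Z, F) = 8/9 + F/9 + Z/9 (w(Z, F) = 2/9 + ((Z + F) + 6)/9 = 2/9 + ((F + Z) + 6)/9 = 2/9 + (6 + F + Z)/9 = 2/9 + (⅔ + F/9 + Z/9) = 8/9 + F/9 + Z/9)
1/(276138 + w(-5*4*0, -6)*4355) = 1/(276138 + (8/9 + (⅑)*(-6) + (-5*4*0)/9)*4355) = 1/(276138 + (8/9 - ⅔ + (-20*0)/9)*4355) = 1/(276138 + (8/9 - ⅔ + (⅑)*0)*4355) = 1/(276138 + (8/9 - ⅔ + 0)*4355) = 1/(276138 + (2/9)*4355) = 1/(276138 + 8710/9) = 1/(2493952/9) = 9/2493952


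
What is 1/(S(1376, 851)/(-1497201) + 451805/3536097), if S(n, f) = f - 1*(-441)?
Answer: 588249773833/74652695609 ≈ 7.8798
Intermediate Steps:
S(n, f) = 441 + f (S(n, f) = f + 441 = 441 + f)
1/(S(1376, 851)/(-1497201) + 451805/3536097) = 1/((441 + 851)/(-1497201) + 451805/3536097) = 1/(1292*(-1/1497201) + 451805*(1/3536097)) = 1/(-1292/1497201 + 451805/3536097) = 1/(74652695609/588249773833) = 588249773833/74652695609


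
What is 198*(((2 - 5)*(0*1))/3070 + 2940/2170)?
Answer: 8316/31 ≈ 268.26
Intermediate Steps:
198*(((2 - 5)*(0*1))/3070 + 2940/2170) = 198*(-3*0*(1/3070) + 2940*(1/2170)) = 198*(0*(1/3070) + 42/31) = 198*(0 + 42/31) = 198*(42/31) = 8316/31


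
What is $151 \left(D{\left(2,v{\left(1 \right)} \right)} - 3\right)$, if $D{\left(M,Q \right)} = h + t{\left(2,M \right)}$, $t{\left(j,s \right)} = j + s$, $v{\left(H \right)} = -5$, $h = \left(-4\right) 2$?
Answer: $-1057$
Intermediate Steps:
$h = -8$
$D{\left(M,Q \right)} = -6 + M$ ($D{\left(M,Q \right)} = -8 + \left(2 + M\right) = -6 + M$)
$151 \left(D{\left(2,v{\left(1 \right)} \right)} - 3\right) = 151 \left(\left(-6 + 2\right) - 3\right) = 151 \left(-4 - 3\right) = 151 \left(-7\right) = -1057$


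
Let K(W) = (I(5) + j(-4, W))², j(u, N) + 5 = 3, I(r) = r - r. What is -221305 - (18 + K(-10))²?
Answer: -221789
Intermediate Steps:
I(r) = 0
j(u, N) = -2 (j(u, N) = -5 + 3 = -2)
K(W) = 4 (K(W) = (0 - 2)² = (-2)² = 4)
-221305 - (18 + K(-10))² = -221305 - (18 + 4)² = -221305 - 1*22² = -221305 - 1*484 = -221305 - 484 = -221789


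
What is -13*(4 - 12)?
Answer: 104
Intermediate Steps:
-13*(4 - 12) = -13*(-8) = 104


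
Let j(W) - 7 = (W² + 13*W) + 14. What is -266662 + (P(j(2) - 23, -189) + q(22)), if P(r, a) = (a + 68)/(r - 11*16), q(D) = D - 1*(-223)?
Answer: -39429595/148 ≈ -2.6642e+5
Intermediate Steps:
q(D) = 223 + D (q(D) = D + 223 = 223 + D)
j(W) = 21 + W² + 13*W (j(W) = 7 + ((W² + 13*W) + 14) = 7 + (14 + W² + 13*W) = 21 + W² + 13*W)
P(r, a) = (68 + a)/(-176 + r) (P(r, a) = (68 + a)/(r - 176) = (68 + a)/(-176 + r))
-266662 + (P(j(2) - 23, -189) + q(22)) = -266662 + ((68 - 189)/(-176 + ((21 + 2² + 13*2) - 23)) + (223 + 22)) = -266662 + (-121/(-176 + ((21 + 4 + 26) - 23)) + 245) = -266662 + (-121/(-176 + (51 - 23)) + 245) = -266662 + (-121/(-176 + 28) + 245) = -266662 + (-121/(-148) + 245) = -266662 + (-1/148*(-121) + 245) = -266662 + (121/148 + 245) = -266662 + 36381/148 = -39429595/148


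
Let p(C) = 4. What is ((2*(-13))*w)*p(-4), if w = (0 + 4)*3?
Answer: -1248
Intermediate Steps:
w = 12 (w = 4*3 = 12)
((2*(-13))*w)*p(-4) = ((2*(-13))*12)*4 = -26*12*4 = -312*4 = -1248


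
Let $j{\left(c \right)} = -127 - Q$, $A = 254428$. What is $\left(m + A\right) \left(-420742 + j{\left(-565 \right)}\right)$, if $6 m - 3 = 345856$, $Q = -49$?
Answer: $- \frac{393977365070}{3} \approx -1.3133 \cdot 10^{11}$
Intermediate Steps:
$m = \frac{345859}{6}$ ($m = \frac{1}{2} + \frac{1}{6} \cdot 345856 = \frac{1}{2} + \frac{172928}{3} = \frac{345859}{6} \approx 57643.0$)
$j{\left(c \right)} = -78$ ($j{\left(c \right)} = -127 - -49 = -127 + 49 = -78$)
$\left(m + A\right) \left(-420742 + j{\left(-565 \right)}\right) = \left(\frac{345859}{6} + 254428\right) \left(-420742 - 78\right) = \frac{1872427}{6} \left(-420820\right) = - \frac{393977365070}{3}$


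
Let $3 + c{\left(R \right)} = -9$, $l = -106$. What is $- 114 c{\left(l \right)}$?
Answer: $1368$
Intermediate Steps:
$c{\left(R \right)} = -12$ ($c{\left(R \right)} = -3 - 9 = -12$)
$- 114 c{\left(l \right)} = \left(-114\right) \left(-12\right) = 1368$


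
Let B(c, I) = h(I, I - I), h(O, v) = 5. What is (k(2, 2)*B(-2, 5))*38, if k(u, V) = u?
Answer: 380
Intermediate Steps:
B(c, I) = 5
(k(2, 2)*B(-2, 5))*38 = (2*5)*38 = 10*38 = 380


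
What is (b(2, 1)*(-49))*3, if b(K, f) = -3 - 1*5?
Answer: 1176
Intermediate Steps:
b(K, f) = -8 (b(K, f) = -3 - 5 = -8)
(b(2, 1)*(-49))*3 = -8*(-49)*3 = 392*3 = 1176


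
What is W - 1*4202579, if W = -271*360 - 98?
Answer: -4300237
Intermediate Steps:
W = -97658 (W = -97560 - 98 = -97658)
W - 1*4202579 = -97658 - 1*4202579 = -97658 - 4202579 = -4300237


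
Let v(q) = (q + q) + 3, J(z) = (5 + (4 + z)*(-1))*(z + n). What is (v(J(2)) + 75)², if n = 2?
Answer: 4900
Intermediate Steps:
J(z) = (1 - z)*(2 + z) (J(z) = (5 + (4 + z)*(-1))*(z + 2) = (5 + (-4 - z))*(2 + z) = (1 - z)*(2 + z))
v(q) = 3 + 2*q (v(q) = 2*q + 3 = 3 + 2*q)
(v(J(2)) + 75)² = ((3 + 2*(2 - 1*2 - 1*2²)) + 75)² = ((3 + 2*(2 - 2 - 1*4)) + 75)² = ((3 + 2*(2 - 2 - 4)) + 75)² = ((3 + 2*(-4)) + 75)² = ((3 - 8) + 75)² = (-5 + 75)² = 70² = 4900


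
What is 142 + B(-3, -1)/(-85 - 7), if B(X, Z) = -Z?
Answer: 13063/92 ≈ 141.99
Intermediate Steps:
142 + B(-3, -1)/(-85 - 7) = 142 + (-1*(-1))/(-85 - 7) = 142 + 1/(-92) = 142 + 1*(-1/92) = 142 - 1/92 = 13063/92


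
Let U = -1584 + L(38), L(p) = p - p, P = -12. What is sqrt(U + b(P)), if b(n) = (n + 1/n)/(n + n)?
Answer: I*sqrt(912094)/24 ≈ 39.793*I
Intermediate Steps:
b(n) = (n + 1/n)/(2*n) (b(n) = (n + 1/n)/((2*n)) = (n + 1/n)*(1/(2*n)) = (n + 1/n)/(2*n))
L(p) = 0
U = -1584 (U = -1584 + 0 = -1584)
sqrt(U + b(P)) = sqrt(-1584 + (1/2)*(1 + (-12)**2)/(-12)**2) = sqrt(-1584 + (1/2)*(1/144)*(1 + 144)) = sqrt(-1584 + (1/2)*(1/144)*145) = sqrt(-1584 + 145/288) = sqrt(-456047/288) = I*sqrt(912094)/24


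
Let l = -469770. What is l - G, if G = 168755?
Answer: -638525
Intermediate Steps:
l - G = -469770 - 1*168755 = -469770 - 168755 = -638525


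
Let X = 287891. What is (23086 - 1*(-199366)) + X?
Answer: 510343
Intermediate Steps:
(23086 - 1*(-199366)) + X = (23086 - 1*(-199366)) + 287891 = (23086 + 199366) + 287891 = 222452 + 287891 = 510343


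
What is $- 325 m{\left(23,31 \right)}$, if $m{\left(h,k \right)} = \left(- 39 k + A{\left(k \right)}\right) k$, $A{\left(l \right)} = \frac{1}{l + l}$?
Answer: $\frac{24361025}{2} \approx 1.2181 \cdot 10^{7}$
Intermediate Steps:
$A{\left(l \right)} = \frac{1}{2 l}$
$m{\left(h,k \right)} = k \left(\frac{1}{2 k} - 39 k\right)$ ($m{\left(h,k \right)} = \left(- 39 k + \frac{1}{2 k}\right) k = \left(\frac{1}{2 k} - 39 k\right) k = k \left(\frac{1}{2 k} - 39 k\right)$)
$- 325 m{\left(23,31 \right)} = - 325 \left(\frac{1}{2} - 39 \cdot 31^{2}\right) = - 325 \left(\frac{1}{2} - 37479\right) = \left(-325\right) \left(- \frac{74957}{2}\right) = \frac{24361025}{2}$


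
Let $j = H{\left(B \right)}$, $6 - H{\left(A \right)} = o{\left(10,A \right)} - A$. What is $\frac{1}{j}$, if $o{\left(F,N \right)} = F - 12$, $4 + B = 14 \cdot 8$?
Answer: $\frac{1}{116} \approx 0.0086207$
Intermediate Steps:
$B = 108$ ($B = -4 + 14 \cdot 8 = -4 + 112 = 108$)
$o{\left(F,N \right)} = -12 + F$
$H{\left(A \right)} = 8 + A$ ($H{\left(A \right)} = 6 - \left(\left(-12 + 10\right) - A\right) = 6 - \left(-2 - A\right) = 6 + \left(2 + A\right) = 8 + A$)
$j = 116$ ($j = 8 + 108 = 116$)
$\frac{1}{j} = \frac{1}{116}$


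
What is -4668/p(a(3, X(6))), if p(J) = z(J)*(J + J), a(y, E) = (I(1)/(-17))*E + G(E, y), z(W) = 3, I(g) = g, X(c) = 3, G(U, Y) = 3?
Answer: -6613/24 ≈ -275.54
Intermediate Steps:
a(y, E) = 3 - E/17 (a(y, E) = (1/(-17))*E + 3 = (1*(-1/17))*E + 3 = -E/17 + 3 = 3 - E/17)
p(J) = 6*J (p(J) = 3*(J + J) = 3*(2*J) = 6*J)
-4668/p(a(3, X(6))) = -4668*1/(6*(3 - 1/17*3)) = -4668*1/(6*(3 - 3/17)) = -4668/(6*(48/17)) = -4668/288/17 = -4668*17/288 = -6613/24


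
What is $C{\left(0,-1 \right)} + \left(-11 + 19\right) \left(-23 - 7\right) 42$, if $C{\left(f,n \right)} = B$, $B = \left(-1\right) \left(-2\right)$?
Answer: $-10078$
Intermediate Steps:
$B = 2$
$C{\left(f,n \right)} = 2$
$C{\left(0,-1 \right)} + \left(-11 + 19\right) \left(-23 - 7\right) 42 = 2 + \left(-11 + 19\right) \left(-23 - 7\right) 42 = 2 + 8 \left(-30\right) 42 = 2 - 10080 = -10078$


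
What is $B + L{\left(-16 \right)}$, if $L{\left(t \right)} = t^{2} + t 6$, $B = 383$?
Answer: $543$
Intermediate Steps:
$L{\left(t \right)} = t^{2} + 6 t$
$B + L{\left(-16 \right)} = 383 - 16 \left(6 - 16\right) = 383 - -160 = 383 + 160 = 543$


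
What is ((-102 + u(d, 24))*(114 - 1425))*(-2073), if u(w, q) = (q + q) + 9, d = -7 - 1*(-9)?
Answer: -122296635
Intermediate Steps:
d = 2 (d = -7 + 9 = 2)
u(w, q) = 9 + 2*q (u(w, q) = 2*q + 9 = 9 + 2*q)
((-102 + u(d, 24))*(114 - 1425))*(-2073) = ((-102 + (9 + 2*24))*(114 - 1425))*(-2073) = ((-102 + (9 + 48))*(-1311))*(-2073) = ((-102 + 57)*(-1311))*(-2073) = -45*(-1311)*(-2073) = 58995*(-2073) = -122296635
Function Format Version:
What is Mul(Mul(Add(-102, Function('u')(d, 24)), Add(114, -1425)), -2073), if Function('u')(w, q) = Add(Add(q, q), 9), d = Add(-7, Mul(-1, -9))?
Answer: -122296635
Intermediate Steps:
d = 2 (d = Add(-7, 9) = 2)
Function('u')(w, q) = Add(9, Mul(2, q)) (Function('u')(w, q) = Add(Mul(2, q), 9) = Add(9, Mul(2, q)))
Mul(Mul(Add(-102, Function('u')(d, 24)), Add(114, -1425)), -2073) = Mul(Mul(Add(-102, Add(9, Mul(2, 24))), Add(114, -1425)), -2073) = Mul(Mul(Add(-102, Add(9, 48)), -1311), -2073) = Mul(Mul(Add(-102, 57), -1311), -2073) = Mul(Mul(-45, -1311), -2073) = Mul(58995, -2073) = -122296635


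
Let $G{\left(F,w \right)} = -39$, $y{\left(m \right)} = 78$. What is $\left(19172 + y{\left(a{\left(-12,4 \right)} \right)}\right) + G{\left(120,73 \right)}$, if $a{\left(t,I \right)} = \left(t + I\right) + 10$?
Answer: $19211$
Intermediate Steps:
$a{\left(t,I \right)} = 10 + I + t$ ($a{\left(t,I \right)} = \left(I + t\right) + 10 = 10 + I + t$)
$\left(19172 + y{\left(a{\left(-12,4 \right)} \right)}\right) + G{\left(120,73 \right)} = \left(19172 + 78\right) - 39 = 19250 - 39 = 19211$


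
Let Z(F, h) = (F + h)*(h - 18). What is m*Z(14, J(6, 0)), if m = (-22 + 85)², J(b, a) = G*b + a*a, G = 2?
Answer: -619164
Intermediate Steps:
J(b, a) = a² + 2*b (J(b, a) = 2*b + a*a = 2*b + a² = a² + 2*b)
m = 3969 (m = 63² = 3969)
Z(F, h) = (-18 + h)*(F + h) (Z(F, h) = (F + h)*(-18 + h) = (-18 + h)*(F + h))
m*Z(14, J(6, 0)) = 3969*((0² + 2*6)² - 18*14 - 18*(0² + 2*6) + 14*(0² + 2*6)) = 3969*((0 + 12)² - 252 - 18*(0 + 12) + 14*(0 + 12)) = 3969*(12² - 252 - 18*12 + 14*12) = 3969*(144 - 252 - 216 + 168) = 3969*(-156) = -619164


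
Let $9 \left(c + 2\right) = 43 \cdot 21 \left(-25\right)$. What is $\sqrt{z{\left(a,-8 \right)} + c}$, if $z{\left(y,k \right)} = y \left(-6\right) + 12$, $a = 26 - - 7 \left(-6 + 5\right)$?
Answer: $\frac{i \sqrt{23511}}{3} \approx 51.111 i$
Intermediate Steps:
$a = 19$ ($a = 26 - \left(-7\right) \left(-1\right) = 26 - 7 = 19$)
$z{\left(y,k \right)} = 12 - 6 y$ ($z{\left(y,k \right)} = - 6 y + 12 = 12 - 6 y$)
$c = - \frac{7531}{3}$ ($c = -2 + \frac{43 \cdot 21 \left(-25\right)}{9} = -2 + \frac{903 \left(-25\right)}{9} = -2 + \frac{1}{9} \left(-22575\right) = -2 - \frac{7525}{3} = - \frac{7531}{3} \approx -2510.3$)
$\sqrt{z{\left(a,-8 \right)} + c} = \sqrt{\left(12 - 114\right) - \frac{7531}{3}} = \sqrt{-102 - \frac{7531}{3}} = \sqrt{- \frac{7837}{3}} = \frac{i \sqrt{23511}}{3}$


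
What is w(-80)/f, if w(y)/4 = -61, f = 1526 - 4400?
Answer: 122/1437 ≈ 0.084899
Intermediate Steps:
f = -2874
w(y) = -244 (w(y) = 4*(-61) = -244)
w(-80)/f = -244/(-2874) = -244*(-1/2874) = 122/1437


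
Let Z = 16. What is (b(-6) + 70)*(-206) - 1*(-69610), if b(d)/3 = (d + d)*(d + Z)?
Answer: 129350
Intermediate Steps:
b(d) = 6*d*(16 + d) (b(d) = 3*((d + d)*(d + 16)) = 3*((2*d)*(16 + d)) = 3*(2*d*(16 + d)) = 6*d*(16 + d))
(b(-6) + 70)*(-206) - 1*(-69610) = (6*(-6)*(16 - 6) + 70)*(-206) - 1*(-69610) = (6*(-6)*10 + 70)*(-206) + 69610 = (-360 + 70)*(-206) + 69610 = -290*(-206) + 69610 = 59740 + 69610 = 129350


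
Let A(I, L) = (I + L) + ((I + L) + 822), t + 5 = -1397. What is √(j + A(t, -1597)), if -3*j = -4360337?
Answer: √13034427/3 ≈ 1203.4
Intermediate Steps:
j = 4360337/3 (j = -⅓*(-4360337) = 4360337/3 ≈ 1.4534e+6)
t = -1402 (t = -5 - 1397 = -1402)
A(I, L) = 822 + 2*I + 2*L (A(I, L) = (I + L) + (822 + I + L) = 822 + 2*I + 2*L)
√(j + A(t, -1597)) = √(4360337/3 + (822 + 2*(-1402) + 2*(-1597))) = √(4360337/3 + (822 - 2804 - 3194)) = √(4360337/3 - 5176) = √(4344809/3) = √13034427/3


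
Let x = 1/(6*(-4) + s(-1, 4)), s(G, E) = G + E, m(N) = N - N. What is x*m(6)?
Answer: 0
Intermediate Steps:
m(N) = 0
s(G, E) = E + G
x = -1/21 (x = 1/(6*(-4) + (4 - 1)) = 1/(-24 + 3) = 1/(-21) = -1/21 ≈ -0.047619)
x*m(6) = -1/21*0 = 0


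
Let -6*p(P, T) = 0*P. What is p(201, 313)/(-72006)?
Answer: 0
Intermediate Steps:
p(P, T) = 0 (p(P, T) = -0*P = -⅙*0 = 0)
p(201, 313)/(-72006) = 0/(-72006) = 0*(-1/72006) = 0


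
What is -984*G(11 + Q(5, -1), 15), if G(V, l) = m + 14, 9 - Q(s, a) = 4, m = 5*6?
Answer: -43296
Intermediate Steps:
m = 30
Q(s, a) = 5 (Q(s, a) = 9 - 1*4 = 9 - 4 = 5)
G(V, l) = 44 (G(V, l) = 30 + 14 = 44)
-984*G(11 + Q(5, -1), 15) = -984*44 = -43296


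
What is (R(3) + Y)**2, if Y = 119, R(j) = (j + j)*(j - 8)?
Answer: 7921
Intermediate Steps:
R(j) = 2*j*(-8 + j) (R(j) = (2*j)*(-8 + j) = 2*j*(-8 + j))
(R(3) + Y)**2 = (2*3*(-8 + 3) + 119)**2 = (2*3*(-5) + 119)**2 = (-30 + 119)**2 = 89**2 = 7921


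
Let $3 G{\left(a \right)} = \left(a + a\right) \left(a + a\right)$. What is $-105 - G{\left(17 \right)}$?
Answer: $- \frac{1471}{3} \approx -490.33$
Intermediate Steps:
$G{\left(a \right)} = \frac{4 a^{2}}{3}$ ($G{\left(a \right)} = \frac{\left(a + a\right) \left(a + a\right)}{3} = \frac{2 a 2 a}{3} = \frac{4 a^{2}}{3}$)
$-105 - G{\left(17 \right)} = -105 - \frac{4 \cdot 17^{2}}{3} = -105 - \frac{4}{3} \cdot 289 = -105 - \frac{1156}{3} = - \frac{1471}{3}$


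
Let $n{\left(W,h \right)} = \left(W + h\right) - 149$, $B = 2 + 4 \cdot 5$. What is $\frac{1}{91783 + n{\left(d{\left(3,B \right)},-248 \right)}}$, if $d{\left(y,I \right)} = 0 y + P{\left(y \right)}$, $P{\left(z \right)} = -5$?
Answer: $\frac{1}{91381} \approx 1.0943 \cdot 10^{-5}$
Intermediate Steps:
$B = 22$ ($B = 2 + 20 = 22$)
$d{\left(y,I \right)} = -5$ ($d{\left(y,I \right)} = 0 y - 5 = 0 - 5 = -5$)
$n{\left(W,h \right)} = -149 + W + h$
$\frac{1}{91783 + n{\left(d{\left(3,B \right)},-248 \right)}} = \frac{1}{91783 - 402} = \frac{1}{91381}$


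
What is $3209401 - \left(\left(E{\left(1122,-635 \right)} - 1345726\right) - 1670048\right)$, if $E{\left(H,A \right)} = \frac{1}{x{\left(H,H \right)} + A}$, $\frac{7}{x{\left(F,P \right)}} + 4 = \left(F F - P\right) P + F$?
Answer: $\frac{5578493874973746107}{896118402063} \approx 6.2252 \cdot 10^{6}$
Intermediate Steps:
$x{\left(F,P \right)} = \frac{7}{-4 + F + P \left(F^{2} - P\right)}$ ($x{\left(F,P \right)} = \frac{7}{-4 + \left(\left(F F - P\right) P + F\right)} = \frac{7}{-4 + \left(\left(F^{2} - P\right) P + F\right)} = \frac{7}{-4 + \left(P \left(F^{2} - P\right) + F\right)} = \frac{7}{-4 + \left(F + P \left(F^{2} - P\right)\right)} = \frac{7}{-4 + F + P \left(F^{2} - P\right)}$)
$E{\left(H,A \right)} = \frac{1}{A + \frac{7}{-4 + H + H^{3} - H^{2}}}$ ($E{\left(H,A \right)} = \frac{1}{\frac{7}{-4 + H - H^{2} + H H^{2}} + A} = \frac{1}{\frac{7}{-4 + H - H^{2} + H^{3}} + A} = \frac{1}{\frac{7}{-4 + H + H^{3} - H^{2}} + A} = \frac{1}{A + \frac{7}{-4 + H + H^{3} - H^{2}}}$)
$3209401 - \left(\left(E{\left(1122,-635 \right)} - 1345726\right) - 1670048\right) = 3209401 - \left(\left(\frac{4 + 1122^{2} - 1122 - 1122^{3}}{-7 - 635 \left(4 + 1122^{2} - 1122 - 1122^{3}\right)} - 1345726\right) - 1670048\right) = 3209401 - \left(\left(\frac{4 + 1258884 - 1122 - 1412467848}{-7 - 635 \left(4 + 1258884 - 1122 - 1412467848\right)} - 1345726\right) - 1670048\right) = 3209401 - \left(\left(\frac{1}{-7 - -896118402070} \left(-1411210082\right) - 1345726\right) - 1670048\right) = 3209401 - \left(\left(\frac{1}{-7 + 896118402070} \left(-1411210082\right) - 1345726\right) - 1670048\right) = 3209401 - \left(\left(\frac{1}{896118402063} \left(-1411210082\right) - 1345726\right) - 1670048\right) = 3209401 - \left(\left(- \frac{1411210082}{896118402063} - 1345726\right) - 1670048\right) = 3209401 - \left(- \frac{1205929834145842820}{896118402063} - 1670048\right) = 3209401 - - \frac{2702490579274351844}{896118402063} = 3209401 + \frac{2702490579274351844}{896118402063} = \frac{5578493874973746107}{896118402063}$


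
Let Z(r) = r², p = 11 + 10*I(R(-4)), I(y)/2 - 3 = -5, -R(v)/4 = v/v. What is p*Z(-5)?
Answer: -725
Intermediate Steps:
R(v) = -4 (R(v) = -4*v/v = -4*1 = -4)
I(y) = -4 (I(y) = 6 + 2*(-5) = 6 - 10 = -4)
p = -29 (p = 11 + 10*(-4) = 11 - 40 = -29)
p*Z(-5) = -29*(-5)² = -29*25 = -725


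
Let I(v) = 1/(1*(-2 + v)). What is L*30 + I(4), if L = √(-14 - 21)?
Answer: ½ + 30*I*√35 ≈ 0.5 + 177.48*I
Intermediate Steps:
I(v) = 1/(-2 + v)
L = I*√35 (L = √(-35) = I*√35 ≈ 5.9161*I)
L*30 + I(4) = (I*√35)*30 + 1/(-2 + 4) = 30*I*√35 + 1/2 = 30*I*√35 + ½ = ½ + 30*I*√35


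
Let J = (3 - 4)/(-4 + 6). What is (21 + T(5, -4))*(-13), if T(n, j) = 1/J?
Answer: -247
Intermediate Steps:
J = -½ (J = -1/2 = -1*½ = -½ ≈ -0.50000)
T(n, j) = -2 (T(n, j) = 1/(-½) = -2)
(21 + T(5, -4))*(-13) = (21 - 2)*(-13) = 19*(-13) = -247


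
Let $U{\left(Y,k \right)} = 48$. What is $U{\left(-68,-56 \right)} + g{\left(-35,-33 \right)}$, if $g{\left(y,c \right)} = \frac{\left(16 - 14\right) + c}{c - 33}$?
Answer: $\frac{3199}{66} \approx 48.47$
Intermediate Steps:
$g{\left(y,c \right)} = \frac{2 + c}{-33 + c}$
$U{\left(-68,-56 \right)} + g{\left(-35,-33 \right)} = 48 + \frac{2 - 33}{-33 - 33} = 48 + \frac{1}{-66} \left(-31\right) = 48 - - \frac{31}{66} = 48 + \frac{31}{66} = \frac{3199}{66}$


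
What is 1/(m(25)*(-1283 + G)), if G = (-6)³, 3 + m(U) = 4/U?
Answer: 25/106429 ≈ 0.00023490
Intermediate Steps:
m(U) = -3 + 4/U
G = -216
1/(m(25)*(-1283 + G)) = 1/((-3 + 4/25)*(-1283 - 216)) = 1/((-3 + 4*(1/25))*(-1499)) = 1/((-3 + 4/25)*(-1499)) = 1/(-71/25*(-1499)) = 1/(106429/25) = 25/106429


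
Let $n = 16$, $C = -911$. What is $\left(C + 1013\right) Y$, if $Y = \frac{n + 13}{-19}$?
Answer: $- \frac{2958}{19} \approx -155.68$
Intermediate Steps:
$Y = - \frac{29}{19}$ ($Y = \frac{16 + 13}{-19} = \left(- \frac{1}{19}\right) 29 = - \frac{29}{19} \approx -1.5263$)
$\left(C + 1013\right) Y = \left(-911 + 1013\right) \left(- \frac{29}{19}\right) = 102 \left(- \frac{29}{19}\right) = - \frac{2958}{19}$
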